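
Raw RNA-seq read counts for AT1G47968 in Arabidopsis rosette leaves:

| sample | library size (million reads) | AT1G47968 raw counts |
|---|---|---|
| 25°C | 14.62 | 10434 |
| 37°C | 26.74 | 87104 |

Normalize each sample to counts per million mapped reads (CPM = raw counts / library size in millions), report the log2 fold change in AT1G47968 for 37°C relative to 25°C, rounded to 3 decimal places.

2.190

CPM(25°C) = 10434 / 14.62 = 713.6799
CPM(37°C) = 87104 / 26.74 = 3257.4420
Fold change = 3257.4420 / 713.6799 = 4.56429
log2(4.56429) = 2.1904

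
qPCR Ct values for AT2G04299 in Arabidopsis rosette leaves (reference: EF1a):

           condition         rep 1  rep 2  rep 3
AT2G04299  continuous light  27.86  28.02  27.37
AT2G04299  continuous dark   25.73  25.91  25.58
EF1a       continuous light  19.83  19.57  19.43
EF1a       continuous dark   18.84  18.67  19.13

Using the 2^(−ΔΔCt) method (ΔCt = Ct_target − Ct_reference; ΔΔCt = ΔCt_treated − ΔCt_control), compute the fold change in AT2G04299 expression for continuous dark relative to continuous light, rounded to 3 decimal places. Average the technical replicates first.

Mean Ct: AT2G04299 continuous light 27.750; AT2G04299 continuous dark 25.740; EF1a continuous light 19.610; EF1a continuous dark 18.880
ΔCt(continuous light) = 27.750 − 19.610 = 8.140
ΔCt(continuous dark) = 25.740 − 18.880 = 6.860
ΔΔCt = 6.860 − 8.140 = -1.280
Fold change = 2^(−(-1.280)) = 2^1.280 = 2.4284

2.428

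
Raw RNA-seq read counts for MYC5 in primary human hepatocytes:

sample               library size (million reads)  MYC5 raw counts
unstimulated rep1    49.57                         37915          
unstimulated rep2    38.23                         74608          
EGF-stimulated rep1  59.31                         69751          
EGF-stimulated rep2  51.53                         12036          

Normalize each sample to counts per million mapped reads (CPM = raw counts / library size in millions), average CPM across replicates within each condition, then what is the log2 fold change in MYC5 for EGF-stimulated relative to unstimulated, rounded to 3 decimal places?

-0.946

CPM(unstimulated rep1) = 37915 / 49.57 = 764.8780
CPM(unstimulated rep2) = 74608 / 38.23 = 1951.5564
CPM(EGF-stimulated rep1) = 69751 / 59.31 = 1176.0411
CPM(EGF-stimulated rep2) = 12036 / 51.53 = 233.5727
mean CPM(unstimulated) = 1358.2172; mean CPM(EGF-stimulated) = 704.8069
Fold change = 704.8069 / 1358.2172 = 0.51892
log2(0.51892) = -0.9464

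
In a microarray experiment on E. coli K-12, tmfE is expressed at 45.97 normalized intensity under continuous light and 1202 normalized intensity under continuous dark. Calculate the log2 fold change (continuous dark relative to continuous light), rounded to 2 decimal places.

Fold change = 1202 / 45.97 = 26.1475
log2(26.1475) = 4.709

4.71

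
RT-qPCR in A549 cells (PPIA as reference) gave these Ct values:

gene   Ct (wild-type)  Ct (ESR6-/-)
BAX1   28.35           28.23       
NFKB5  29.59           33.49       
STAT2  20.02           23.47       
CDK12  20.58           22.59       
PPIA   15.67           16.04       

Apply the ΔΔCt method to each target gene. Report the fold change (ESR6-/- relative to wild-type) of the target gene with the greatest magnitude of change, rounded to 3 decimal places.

BAX1: ΔΔCt = (28.23−16.04) − (28.35−15.67) = 12.19 − 12.68 = -0.49; fold change = 2^0.49 = 1.404
NFKB5: ΔΔCt = (33.49−16.04) − (29.59−15.67) = 17.45 − 13.92 = 3.53; fold change = 2^-3.53 = 0.087
STAT2: ΔΔCt = (23.47−16.04) − (20.02−15.67) = 7.43 − 4.35 = 3.08; fold change = 2^-3.08 = 0.118
CDK12: ΔΔCt = (22.59−16.04) − (20.58−15.67) = 6.55 − 4.91 = 1.64; fold change = 2^-1.64 = 0.321
NFKB5 has the largest |ΔΔCt| = 3.53.

0.087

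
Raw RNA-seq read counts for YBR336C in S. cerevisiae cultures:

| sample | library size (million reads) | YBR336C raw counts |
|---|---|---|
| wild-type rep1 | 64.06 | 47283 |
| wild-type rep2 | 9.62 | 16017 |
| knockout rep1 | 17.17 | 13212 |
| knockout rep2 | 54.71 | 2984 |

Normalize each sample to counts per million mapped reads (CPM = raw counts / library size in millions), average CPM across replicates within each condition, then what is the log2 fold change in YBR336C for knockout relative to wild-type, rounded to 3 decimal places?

CPM(wild-type rep1) = 47283 / 64.06 = 738.1049
CPM(wild-type rep2) = 16017 / 9.62 = 1664.9688
CPM(knockout rep1) = 13212 / 17.17 = 769.4817
CPM(knockout rep2) = 2984 / 54.71 = 54.5421
mean CPM(wild-type) = 1201.5369; mean CPM(knockout) = 412.0119
Fold change = 412.0119 / 1201.5369 = 0.34290
log2(0.34290) = -1.5441

-1.544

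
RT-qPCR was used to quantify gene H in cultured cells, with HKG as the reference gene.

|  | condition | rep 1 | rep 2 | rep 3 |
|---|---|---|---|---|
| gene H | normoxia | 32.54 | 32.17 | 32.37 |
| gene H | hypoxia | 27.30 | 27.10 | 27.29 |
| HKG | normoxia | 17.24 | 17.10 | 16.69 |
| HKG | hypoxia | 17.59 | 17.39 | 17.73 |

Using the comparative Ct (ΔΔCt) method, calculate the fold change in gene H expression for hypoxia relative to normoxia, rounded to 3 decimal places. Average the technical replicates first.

Mean Ct: gene H normoxia 32.360; gene H hypoxia 27.230; HKG normoxia 17.010; HKG hypoxia 17.570
ΔCt(normoxia) = 32.360 − 17.010 = 15.350
ΔCt(hypoxia) = 27.230 − 17.570 = 9.660
ΔΔCt = 9.660 − 15.350 = -5.690
Fold change = 2^(−(-5.690)) = 2^5.690 = 51.6251

51.625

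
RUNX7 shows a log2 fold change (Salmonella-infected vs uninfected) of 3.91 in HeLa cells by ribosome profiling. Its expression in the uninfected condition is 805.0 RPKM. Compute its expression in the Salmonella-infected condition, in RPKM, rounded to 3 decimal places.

Fold change = 2^(3.91) = 15.0324
Salmonella-infected expression = 805.0 × 15.0324 = 12101.053

12101.053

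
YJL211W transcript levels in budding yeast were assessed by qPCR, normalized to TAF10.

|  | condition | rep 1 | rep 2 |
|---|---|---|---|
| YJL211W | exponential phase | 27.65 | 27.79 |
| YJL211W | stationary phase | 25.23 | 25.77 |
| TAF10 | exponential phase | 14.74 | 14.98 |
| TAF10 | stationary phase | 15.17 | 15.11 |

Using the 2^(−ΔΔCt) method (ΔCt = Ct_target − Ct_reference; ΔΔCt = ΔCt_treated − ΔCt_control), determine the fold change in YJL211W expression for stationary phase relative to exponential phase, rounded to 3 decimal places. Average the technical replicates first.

Mean Ct: YJL211W exponential phase 27.720; YJL211W stationary phase 25.500; TAF10 exponential phase 14.860; TAF10 stationary phase 15.140
ΔCt(exponential phase) = 27.720 − 14.860 = 12.860
ΔCt(stationary phase) = 25.500 − 15.140 = 10.360
ΔΔCt = 10.360 − 12.860 = -2.500
Fold change = 2^(−(-2.500)) = 2^2.500 = 5.6569

5.657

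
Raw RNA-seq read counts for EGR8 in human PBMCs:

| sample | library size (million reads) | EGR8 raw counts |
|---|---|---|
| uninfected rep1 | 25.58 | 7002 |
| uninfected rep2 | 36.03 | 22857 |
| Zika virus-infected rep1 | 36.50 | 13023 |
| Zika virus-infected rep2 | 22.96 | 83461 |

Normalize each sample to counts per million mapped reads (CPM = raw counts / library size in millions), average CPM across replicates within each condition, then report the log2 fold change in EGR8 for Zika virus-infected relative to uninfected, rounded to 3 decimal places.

CPM(uninfected rep1) = 7002 / 25.58 = 273.7295
CPM(uninfected rep2) = 22857 / 36.03 = 634.3880
CPM(Zika virus-infected rep1) = 13023 / 36.50 = 356.7945
CPM(Zika virus-infected rep2) = 83461 / 22.96 = 3635.0610
mean CPM(uninfected) = 454.0587; mean CPM(Zika virus-infected) = 1995.9277
Fold change = 1995.9277 / 454.0587 = 4.39575
log2(4.39575) = 2.1361

2.136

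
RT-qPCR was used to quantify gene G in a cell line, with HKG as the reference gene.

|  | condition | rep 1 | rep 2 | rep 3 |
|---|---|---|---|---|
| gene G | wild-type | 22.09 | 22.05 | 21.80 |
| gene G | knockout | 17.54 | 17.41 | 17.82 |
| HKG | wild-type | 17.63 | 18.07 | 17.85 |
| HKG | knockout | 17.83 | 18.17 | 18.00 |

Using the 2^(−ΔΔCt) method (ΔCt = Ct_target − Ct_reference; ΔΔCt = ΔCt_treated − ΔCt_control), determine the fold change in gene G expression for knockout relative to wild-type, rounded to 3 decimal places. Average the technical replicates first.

Mean Ct: gene G wild-type 21.980; gene G knockout 17.590; HKG wild-type 17.850; HKG knockout 18.000
ΔCt(wild-type) = 21.980 − 17.850 = 4.130
ΔCt(knockout) = 17.590 − 18.000 = -0.410
ΔΔCt = -0.410 − 4.130 = -4.540
Fold change = 2^(−(-4.540)) = 2^4.540 = 23.2636

23.264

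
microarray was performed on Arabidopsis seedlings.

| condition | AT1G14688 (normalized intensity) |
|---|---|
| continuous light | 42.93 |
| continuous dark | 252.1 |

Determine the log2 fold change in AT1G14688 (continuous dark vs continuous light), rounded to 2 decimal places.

2.55

Fold change = 252.1 / 42.93 = 5.8724
log2(5.8724) = 2.554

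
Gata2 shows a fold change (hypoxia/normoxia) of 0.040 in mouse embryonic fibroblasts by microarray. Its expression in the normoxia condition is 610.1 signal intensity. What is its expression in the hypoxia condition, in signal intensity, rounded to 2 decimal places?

24.40

hypoxia expression = 610.1 × 0.040 = 24.40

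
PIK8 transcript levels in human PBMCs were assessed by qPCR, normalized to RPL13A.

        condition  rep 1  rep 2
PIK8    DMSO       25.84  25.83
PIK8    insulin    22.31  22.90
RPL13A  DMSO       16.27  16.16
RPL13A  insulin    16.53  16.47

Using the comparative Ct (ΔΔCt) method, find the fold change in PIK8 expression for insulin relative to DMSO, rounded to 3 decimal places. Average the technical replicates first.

Mean Ct: PIK8 DMSO 25.835; PIK8 insulin 22.605; RPL13A DMSO 16.215; RPL13A insulin 16.500
ΔCt(DMSO) = 25.835 − 16.215 = 9.620
ΔCt(insulin) = 22.605 − 16.500 = 6.105
ΔΔCt = 6.105 − 9.620 = -3.515
Fold change = 2^(−(-3.515)) = 2^3.515 = 11.4320

11.432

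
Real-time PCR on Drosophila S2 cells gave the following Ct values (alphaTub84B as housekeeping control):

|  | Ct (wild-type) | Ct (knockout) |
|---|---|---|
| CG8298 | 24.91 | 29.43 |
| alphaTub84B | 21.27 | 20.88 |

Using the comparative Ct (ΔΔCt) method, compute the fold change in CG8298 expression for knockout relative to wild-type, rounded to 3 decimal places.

ΔCt(wild-type) = 24.910 − 21.270 = 3.640
ΔCt(knockout) = 29.430 − 20.880 = 8.550
ΔΔCt = 8.550 − 3.640 = 4.910
Fold change = 2^(−4.910) = 0.0333

0.033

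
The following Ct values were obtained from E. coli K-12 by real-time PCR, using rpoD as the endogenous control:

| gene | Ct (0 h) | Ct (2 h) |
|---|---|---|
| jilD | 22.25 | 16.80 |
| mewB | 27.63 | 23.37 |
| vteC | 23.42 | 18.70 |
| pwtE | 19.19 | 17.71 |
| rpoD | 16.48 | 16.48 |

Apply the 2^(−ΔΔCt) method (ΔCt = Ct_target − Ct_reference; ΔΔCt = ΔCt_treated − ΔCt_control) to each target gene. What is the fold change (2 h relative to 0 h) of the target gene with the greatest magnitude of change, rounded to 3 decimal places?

43.713

jilD: ΔΔCt = (16.80−16.48) − (22.25−16.48) = 0.32 − 5.77 = -5.45; fold change = 2^5.45 = 43.713
mewB: ΔΔCt = (23.37−16.48) − (27.63−16.48) = 6.89 − 11.15 = -4.26; fold change = 2^4.26 = 19.160
vteC: ΔΔCt = (18.70−16.48) − (23.42−16.48) = 2.22 − 6.94 = -4.72; fold change = 2^4.72 = 26.355
pwtE: ΔΔCt = (17.71−16.48) − (19.19−16.48) = 1.23 − 2.71 = -1.48; fold change = 2^1.48 = 2.789
jilD has the largest |ΔΔCt| = 5.45.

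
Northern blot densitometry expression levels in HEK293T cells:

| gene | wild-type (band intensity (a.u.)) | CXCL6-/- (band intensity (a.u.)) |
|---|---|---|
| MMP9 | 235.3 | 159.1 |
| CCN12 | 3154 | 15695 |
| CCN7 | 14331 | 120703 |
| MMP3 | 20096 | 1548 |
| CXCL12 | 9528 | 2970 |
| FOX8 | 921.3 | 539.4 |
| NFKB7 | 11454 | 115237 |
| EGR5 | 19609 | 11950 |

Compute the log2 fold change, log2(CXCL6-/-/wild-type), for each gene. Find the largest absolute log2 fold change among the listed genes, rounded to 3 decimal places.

log2(159.1/235.3) = -0.565  (MMP9)
log2(15695/3154) = 2.315  (CCN12)
log2(120703/14331) = 3.074  (CCN7)
log2(1548/20096) = -3.698  (MMP3)
log2(2970/9528) = -1.682  (CXCL12)
log2(539.4/921.3) = -0.772  (FOX8)
log2(115237/11454) = 3.331  (NFKB7)
log2(11950/19609) = -0.715  (EGR5)
The largest magnitude belongs to MMP3.

3.698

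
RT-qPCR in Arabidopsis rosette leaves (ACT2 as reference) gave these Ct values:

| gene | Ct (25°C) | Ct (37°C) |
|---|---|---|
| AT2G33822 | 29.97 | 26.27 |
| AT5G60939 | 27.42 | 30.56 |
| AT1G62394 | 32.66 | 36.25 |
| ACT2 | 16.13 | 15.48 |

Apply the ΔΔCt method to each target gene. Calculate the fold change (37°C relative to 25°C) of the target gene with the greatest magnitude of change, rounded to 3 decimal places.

0.053

AT2G33822: ΔΔCt = (26.27−15.48) − (29.97−16.13) = 10.79 − 13.84 = -3.05; fold change = 2^3.05 = 8.282
AT5G60939: ΔΔCt = (30.56−15.48) − (27.42−16.13) = 15.08 − 11.29 = 3.79; fold change = 2^-3.79 = 0.072
AT1G62394: ΔΔCt = (36.25−15.48) − (32.66−16.13) = 20.77 − 16.53 = 4.24; fold change = 2^-4.24 = 0.053
AT1G62394 has the largest |ΔΔCt| = 4.24.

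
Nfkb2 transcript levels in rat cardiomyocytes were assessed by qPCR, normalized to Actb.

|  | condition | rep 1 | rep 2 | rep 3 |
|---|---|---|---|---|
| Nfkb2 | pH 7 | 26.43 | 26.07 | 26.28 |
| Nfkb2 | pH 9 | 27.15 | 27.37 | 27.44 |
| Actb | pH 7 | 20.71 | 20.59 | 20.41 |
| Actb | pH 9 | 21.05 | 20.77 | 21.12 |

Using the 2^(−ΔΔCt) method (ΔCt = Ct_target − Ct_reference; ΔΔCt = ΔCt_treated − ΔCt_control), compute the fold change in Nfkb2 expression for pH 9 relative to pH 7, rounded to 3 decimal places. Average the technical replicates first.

0.637

Mean Ct: Nfkb2 pH 7 26.260; Nfkb2 pH 9 27.320; Actb pH 7 20.570; Actb pH 9 20.980
ΔCt(pH 7) = 26.260 − 20.570 = 5.690
ΔCt(pH 9) = 27.320 − 20.980 = 6.340
ΔΔCt = 6.340 − 5.690 = 0.650
Fold change = 2^(−0.650) = 0.6373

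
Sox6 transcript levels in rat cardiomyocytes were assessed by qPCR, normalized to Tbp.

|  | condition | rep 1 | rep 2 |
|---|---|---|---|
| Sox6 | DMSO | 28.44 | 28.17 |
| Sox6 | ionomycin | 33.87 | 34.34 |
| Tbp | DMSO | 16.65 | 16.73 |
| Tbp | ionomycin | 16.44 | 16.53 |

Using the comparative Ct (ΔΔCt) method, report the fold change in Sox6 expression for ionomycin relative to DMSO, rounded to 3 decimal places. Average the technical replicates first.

0.016

Mean Ct: Sox6 DMSO 28.305; Sox6 ionomycin 34.105; Tbp DMSO 16.690; Tbp ionomycin 16.485
ΔCt(DMSO) = 28.305 − 16.690 = 11.615
ΔCt(ionomycin) = 34.105 − 16.485 = 17.620
ΔΔCt = 17.620 − 11.615 = 6.005
Fold change = 2^(−6.005) = 0.0156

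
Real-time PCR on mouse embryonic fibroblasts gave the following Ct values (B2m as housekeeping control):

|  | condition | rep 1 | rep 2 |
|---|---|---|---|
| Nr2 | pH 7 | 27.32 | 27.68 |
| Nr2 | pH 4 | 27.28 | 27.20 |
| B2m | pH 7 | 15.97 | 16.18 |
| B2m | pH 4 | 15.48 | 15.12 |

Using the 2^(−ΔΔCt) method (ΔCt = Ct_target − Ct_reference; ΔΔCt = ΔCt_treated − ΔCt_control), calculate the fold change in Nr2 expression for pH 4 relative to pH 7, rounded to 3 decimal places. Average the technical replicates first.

0.700

Mean Ct: Nr2 pH 7 27.500; Nr2 pH 4 27.240; B2m pH 7 16.075; B2m pH 4 15.300
ΔCt(pH 7) = 27.500 − 16.075 = 11.425
ΔCt(pH 4) = 27.240 − 15.300 = 11.940
ΔΔCt = 11.940 − 11.425 = 0.515
Fold change = 2^(−0.515) = 0.6998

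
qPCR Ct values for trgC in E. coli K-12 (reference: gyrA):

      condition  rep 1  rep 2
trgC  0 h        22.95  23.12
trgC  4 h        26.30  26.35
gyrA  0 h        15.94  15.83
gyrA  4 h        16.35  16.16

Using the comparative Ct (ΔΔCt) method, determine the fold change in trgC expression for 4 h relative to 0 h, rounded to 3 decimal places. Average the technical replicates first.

Mean Ct: trgC 0 h 23.035; trgC 4 h 26.325; gyrA 0 h 15.885; gyrA 4 h 16.255
ΔCt(0 h) = 23.035 − 15.885 = 7.150
ΔCt(4 h) = 26.325 − 16.255 = 10.070
ΔΔCt = 10.070 − 7.150 = 2.920
Fold change = 2^(−2.920) = 0.1321

0.132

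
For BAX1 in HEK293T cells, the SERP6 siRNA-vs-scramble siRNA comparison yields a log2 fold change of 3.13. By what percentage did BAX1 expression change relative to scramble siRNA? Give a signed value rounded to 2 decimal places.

Fold change = 2^(3.13) = 8.7543
Percent change = (FC − 1) × 100% = (8.7543 − 1) × 100 = 775.43%

775.43%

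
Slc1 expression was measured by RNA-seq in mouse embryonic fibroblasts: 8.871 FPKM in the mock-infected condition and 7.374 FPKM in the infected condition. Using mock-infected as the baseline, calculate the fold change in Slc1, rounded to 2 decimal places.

0.83

Fold change = 7.374 / 8.871 = 0.831
Slc1 is downregulated.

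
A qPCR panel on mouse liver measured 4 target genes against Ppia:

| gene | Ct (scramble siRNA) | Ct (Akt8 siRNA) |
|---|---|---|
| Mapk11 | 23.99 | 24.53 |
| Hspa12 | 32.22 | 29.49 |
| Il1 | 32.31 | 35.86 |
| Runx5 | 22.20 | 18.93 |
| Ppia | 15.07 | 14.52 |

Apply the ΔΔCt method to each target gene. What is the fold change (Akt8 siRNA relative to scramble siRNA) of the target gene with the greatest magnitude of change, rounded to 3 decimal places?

0.058

Mapk11: ΔΔCt = (24.53−14.52) − (23.99−15.07) = 10.01 − 8.92 = 1.09; fold change = 2^-1.09 = 0.470
Hspa12: ΔΔCt = (29.49−14.52) − (32.22−15.07) = 14.97 − 17.15 = -2.18; fold change = 2^2.18 = 4.532
Il1: ΔΔCt = (35.86−14.52) − (32.31−15.07) = 21.34 − 17.24 = 4.10; fold change = 2^-4.10 = 0.058
Runx5: ΔΔCt = (18.93−14.52) − (22.20−15.07) = 4.41 − 7.13 = -2.72; fold change = 2^2.72 = 6.589
Il1 has the largest |ΔΔCt| = 4.10.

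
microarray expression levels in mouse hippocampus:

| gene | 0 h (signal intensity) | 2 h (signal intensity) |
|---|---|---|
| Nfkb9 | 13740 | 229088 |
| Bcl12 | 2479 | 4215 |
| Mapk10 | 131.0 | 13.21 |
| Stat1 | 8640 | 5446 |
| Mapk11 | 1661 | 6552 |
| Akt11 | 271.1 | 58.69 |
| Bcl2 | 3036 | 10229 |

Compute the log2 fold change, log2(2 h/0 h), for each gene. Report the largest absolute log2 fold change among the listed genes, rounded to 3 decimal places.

4.059

log2(229088/13740) = 4.059  (Nfkb9)
log2(4215/2479) = 0.766  (Bcl12)
log2(13.21/131.0) = -3.310  (Mapk10)
log2(5446/8640) = -0.666  (Stat1)
log2(6552/1661) = 1.980  (Mapk11)
log2(58.69/271.1) = -2.208  (Akt11)
log2(10229/3036) = 1.752  (Bcl2)
The largest magnitude belongs to Nfkb9.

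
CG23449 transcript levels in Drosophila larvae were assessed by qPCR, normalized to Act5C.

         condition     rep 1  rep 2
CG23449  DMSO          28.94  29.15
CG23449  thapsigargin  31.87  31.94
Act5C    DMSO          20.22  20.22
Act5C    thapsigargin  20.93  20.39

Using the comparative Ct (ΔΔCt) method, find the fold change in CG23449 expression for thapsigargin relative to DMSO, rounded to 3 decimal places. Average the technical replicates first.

Mean Ct: CG23449 DMSO 29.045; CG23449 thapsigargin 31.905; Act5C DMSO 20.220; Act5C thapsigargin 20.660
ΔCt(DMSO) = 29.045 − 20.220 = 8.825
ΔCt(thapsigargin) = 31.905 − 20.660 = 11.245
ΔΔCt = 11.245 − 8.825 = 2.420
Fold change = 2^(−2.420) = 0.1869

0.187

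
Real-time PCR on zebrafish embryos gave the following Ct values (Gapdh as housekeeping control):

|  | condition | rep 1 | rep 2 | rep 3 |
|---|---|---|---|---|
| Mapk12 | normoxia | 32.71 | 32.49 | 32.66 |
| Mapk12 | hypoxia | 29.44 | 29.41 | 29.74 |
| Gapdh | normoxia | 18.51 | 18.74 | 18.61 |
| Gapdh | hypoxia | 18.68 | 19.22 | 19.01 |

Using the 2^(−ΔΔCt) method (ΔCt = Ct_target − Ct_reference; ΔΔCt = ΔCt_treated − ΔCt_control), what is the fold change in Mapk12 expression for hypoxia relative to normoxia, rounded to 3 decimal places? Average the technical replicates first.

10.853

Mean Ct: Mapk12 normoxia 32.620; Mapk12 hypoxia 29.530; Gapdh normoxia 18.620; Gapdh hypoxia 18.970
ΔCt(normoxia) = 32.620 − 18.620 = 14.000
ΔCt(hypoxia) = 29.530 − 18.970 = 10.560
ΔΔCt = 10.560 − 14.000 = -3.440
Fold change = 2^(−(-3.440)) = 2^3.440 = 10.8528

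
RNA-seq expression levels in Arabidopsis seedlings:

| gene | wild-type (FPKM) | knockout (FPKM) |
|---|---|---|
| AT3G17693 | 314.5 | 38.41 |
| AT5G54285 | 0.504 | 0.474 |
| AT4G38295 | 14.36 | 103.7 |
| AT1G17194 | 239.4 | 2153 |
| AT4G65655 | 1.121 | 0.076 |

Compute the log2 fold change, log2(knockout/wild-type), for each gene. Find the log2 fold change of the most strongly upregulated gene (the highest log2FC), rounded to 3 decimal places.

log2(38.41/314.5) = -3.034  (AT3G17693)
log2(0.474/0.504) = -0.089  (AT5G54285)
log2(103.7/14.36) = 2.852  (AT4G38295)
log2(2153/239.4) = 3.169  (AT1G17194)
log2(0.076/1.121) = -3.883  (AT4G65655)
AT1G17194 is most strongly upregulated.

3.169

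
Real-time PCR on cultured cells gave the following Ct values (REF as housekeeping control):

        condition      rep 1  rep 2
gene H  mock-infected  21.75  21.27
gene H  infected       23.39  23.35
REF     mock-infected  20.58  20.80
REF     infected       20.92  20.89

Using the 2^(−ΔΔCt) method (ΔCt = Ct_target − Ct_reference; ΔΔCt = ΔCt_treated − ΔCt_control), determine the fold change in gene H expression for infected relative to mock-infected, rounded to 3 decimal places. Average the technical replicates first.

0.320

Mean Ct: gene H mock-infected 21.510; gene H infected 23.370; REF mock-infected 20.690; REF infected 20.905
ΔCt(mock-infected) = 21.510 − 20.690 = 0.820
ΔCt(infected) = 23.370 − 20.905 = 2.465
ΔΔCt = 2.465 − 0.820 = 1.645
Fold change = 2^(−1.645) = 0.3197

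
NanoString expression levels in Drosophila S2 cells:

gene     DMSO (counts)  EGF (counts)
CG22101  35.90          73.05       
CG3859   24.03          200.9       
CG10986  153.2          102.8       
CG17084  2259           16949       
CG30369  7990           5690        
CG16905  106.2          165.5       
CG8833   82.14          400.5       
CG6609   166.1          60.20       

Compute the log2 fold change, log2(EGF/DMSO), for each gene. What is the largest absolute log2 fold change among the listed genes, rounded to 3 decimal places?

log2(73.05/35.90) = 1.025  (CG22101)
log2(200.9/24.03) = 3.064  (CG3859)
log2(102.8/153.2) = -0.576  (CG10986)
log2(16949/2259) = 2.907  (CG17084)
log2(5690/7990) = -0.490  (CG30369)
log2(165.5/106.2) = 0.640  (CG16905)
log2(400.5/82.14) = 2.286  (CG8833)
log2(60.20/166.1) = -1.464  (CG6609)
The largest magnitude belongs to CG3859.

3.064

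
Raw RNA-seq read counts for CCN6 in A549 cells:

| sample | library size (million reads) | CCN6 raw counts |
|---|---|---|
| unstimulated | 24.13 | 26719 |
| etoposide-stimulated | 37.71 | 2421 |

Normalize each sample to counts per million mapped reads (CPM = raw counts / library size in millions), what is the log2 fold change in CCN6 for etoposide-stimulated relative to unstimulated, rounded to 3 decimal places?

-4.108

CPM(unstimulated) = 26719 / 24.13 = 1107.2938
CPM(etoposide-stimulated) = 2421 / 37.71 = 64.2005
Fold change = 64.2005 / 1107.2938 = 0.05798
log2(0.05798) = -4.1083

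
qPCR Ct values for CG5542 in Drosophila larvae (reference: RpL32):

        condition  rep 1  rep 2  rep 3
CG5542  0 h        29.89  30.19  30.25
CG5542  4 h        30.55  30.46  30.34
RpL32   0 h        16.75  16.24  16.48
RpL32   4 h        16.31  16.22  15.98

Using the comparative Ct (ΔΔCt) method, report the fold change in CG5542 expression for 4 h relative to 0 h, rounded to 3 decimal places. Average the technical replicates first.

Mean Ct: CG5542 0 h 30.110; CG5542 4 h 30.450; RpL32 0 h 16.490; RpL32 4 h 16.170
ΔCt(0 h) = 30.110 − 16.490 = 13.620
ΔCt(4 h) = 30.450 − 16.170 = 14.280
ΔΔCt = 14.280 − 13.620 = 0.660
Fold change = 2^(−0.660) = 0.6329

0.633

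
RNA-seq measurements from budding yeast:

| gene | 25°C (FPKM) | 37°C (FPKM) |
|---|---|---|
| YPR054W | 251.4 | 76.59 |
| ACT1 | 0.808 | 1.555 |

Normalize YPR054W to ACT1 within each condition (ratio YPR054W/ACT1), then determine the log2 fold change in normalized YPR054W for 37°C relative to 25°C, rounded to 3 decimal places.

-2.659

YPR054W/ACT1 (25°C) = 251.4 / 0.808 = 311.14
YPR054W/ACT1 (37°C) = 76.59 / 1.555 = 49.254
Fold change = 49.254 / 311.14 = 0.1583
log2(0.1583) = -2.6592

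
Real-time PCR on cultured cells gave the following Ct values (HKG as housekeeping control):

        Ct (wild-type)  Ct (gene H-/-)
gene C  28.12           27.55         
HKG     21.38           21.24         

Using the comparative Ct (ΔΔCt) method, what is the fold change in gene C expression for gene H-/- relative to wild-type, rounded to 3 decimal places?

ΔCt(wild-type) = 28.120 − 21.380 = 6.740
ΔCt(gene H-/-) = 27.550 − 21.240 = 6.310
ΔΔCt = 6.310 − 6.740 = -0.430
Fold change = 2^(−(-0.430)) = 2^0.430 = 1.3472

1.347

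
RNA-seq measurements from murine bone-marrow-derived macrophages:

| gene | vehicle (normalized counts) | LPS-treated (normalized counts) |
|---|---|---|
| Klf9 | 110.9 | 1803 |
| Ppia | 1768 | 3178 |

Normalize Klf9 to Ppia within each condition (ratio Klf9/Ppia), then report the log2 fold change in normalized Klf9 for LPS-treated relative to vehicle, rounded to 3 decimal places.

3.177

Klf9/Ppia (vehicle) = 110.9 / 1768 = 0.062726
Klf9/Ppia (LPS-treated) = 1803 / 3178 = 0.56734
Fold change = 0.56734 / 0.062726 = 9.0447
log2(9.0447) = 3.1771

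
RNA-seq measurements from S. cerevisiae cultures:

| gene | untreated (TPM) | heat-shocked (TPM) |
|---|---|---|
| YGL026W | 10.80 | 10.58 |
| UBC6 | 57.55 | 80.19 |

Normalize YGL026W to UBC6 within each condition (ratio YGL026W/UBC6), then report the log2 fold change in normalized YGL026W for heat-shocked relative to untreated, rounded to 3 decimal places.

YGL026W/UBC6 (untreated) = 10.80 / 57.55 = 0.18766
YGL026W/UBC6 (heat-shocked) = 10.58 / 80.19 = 0.13194
Fold change = 0.13194 / 0.18766 = 0.7031
log2(0.7031) = -0.5083

-0.508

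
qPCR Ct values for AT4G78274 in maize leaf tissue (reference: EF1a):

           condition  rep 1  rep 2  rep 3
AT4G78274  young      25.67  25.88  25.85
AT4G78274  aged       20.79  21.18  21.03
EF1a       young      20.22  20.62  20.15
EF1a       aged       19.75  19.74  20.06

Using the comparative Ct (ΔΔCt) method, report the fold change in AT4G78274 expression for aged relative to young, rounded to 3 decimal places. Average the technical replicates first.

Mean Ct: AT4G78274 young 25.800; AT4G78274 aged 21.000; EF1a young 20.330; EF1a aged 19.850
ΔCt(young) = 25.800 − 20.330 = 5.470
ΔCt(aged) = 21.000 − 19.850 = 1.150
ΔΔCt = 1.150 − 5.470 = -4.320
Fold change = 2^(−(-4.320)) = 2^4.320 = 19.9733

19.973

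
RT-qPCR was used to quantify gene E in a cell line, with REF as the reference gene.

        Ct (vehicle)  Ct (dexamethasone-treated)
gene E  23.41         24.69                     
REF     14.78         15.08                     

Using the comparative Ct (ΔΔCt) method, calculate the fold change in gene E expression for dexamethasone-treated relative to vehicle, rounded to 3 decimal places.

ΔCt(vehicle) = 23.410 − 14.780 = 8.630
ΔCt(dexamethasone-treated) = 24.690 − 15.080 = 9.610
ΔΔCt = 9.610 − 8.630 = 0.980
Fold change = 2^(−0.980) = 0.5070

0.507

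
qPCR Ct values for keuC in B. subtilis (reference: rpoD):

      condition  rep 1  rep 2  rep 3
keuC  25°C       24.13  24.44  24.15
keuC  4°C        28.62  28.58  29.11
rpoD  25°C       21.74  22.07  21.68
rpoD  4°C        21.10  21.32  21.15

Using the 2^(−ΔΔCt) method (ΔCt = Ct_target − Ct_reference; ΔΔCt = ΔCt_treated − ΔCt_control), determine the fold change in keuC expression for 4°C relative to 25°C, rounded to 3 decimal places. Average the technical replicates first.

Mean Ct: keuC 25°C 24.240; keuC 4°C 28.770; rpoD 25°C 21.830; rpoD 4°C 21.190
ΔCt(25°C) = 24.240 − 21.830 = 2.410
ΔCt(4°C) = 28.770 − 21.190 = 7.580
ΔΔCt = 7.580 − 2.410 = 5.170
Fold change = 2^(−5.170) = 0.0278

0.028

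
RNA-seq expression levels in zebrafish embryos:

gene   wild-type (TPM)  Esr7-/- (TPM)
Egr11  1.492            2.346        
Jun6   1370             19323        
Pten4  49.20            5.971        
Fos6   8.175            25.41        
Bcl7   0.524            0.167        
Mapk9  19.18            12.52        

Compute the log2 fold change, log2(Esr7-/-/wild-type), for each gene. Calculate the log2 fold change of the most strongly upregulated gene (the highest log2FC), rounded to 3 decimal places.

3.818

log2(2.346/1.492) = 0.653  (Egr11)
log2(19323/1370) = 3.818  (Jun6)
log2(5.971/49.20) = -3.043  (Pten4)
log2(25.41/8.175) = 1.636  (Fos6)
log2(0.167/0.524) = -1.650  (Bcl7)
log2(12.52/19.18) = -0.615  (Mapk9)
Jun6 is most strongly upregulated.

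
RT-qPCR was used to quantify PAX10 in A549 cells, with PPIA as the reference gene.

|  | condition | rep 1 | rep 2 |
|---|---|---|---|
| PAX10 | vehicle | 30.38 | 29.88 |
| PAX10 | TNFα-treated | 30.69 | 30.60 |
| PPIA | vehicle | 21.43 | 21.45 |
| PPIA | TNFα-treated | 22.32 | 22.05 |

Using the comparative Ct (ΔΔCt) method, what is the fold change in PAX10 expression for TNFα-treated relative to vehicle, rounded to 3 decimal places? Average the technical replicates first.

1.173

Mean Ct: PAX10 vehicle 30.130; PAX10 TNFα-treated 30.645; PPIA vehicle 21.440; PPIA TNFα-treated 22.185
ΔCt(vehicle) = 30.130 − 21.440 = 8.690
ΔCt(TNFα-treated) = 30.645 − 22.185 = 8.460
ΔΔCt = 8.460 − 8.690 = -0.230
Fold change = 2^(−(-0.230)) = 2^0.230 = 1.1728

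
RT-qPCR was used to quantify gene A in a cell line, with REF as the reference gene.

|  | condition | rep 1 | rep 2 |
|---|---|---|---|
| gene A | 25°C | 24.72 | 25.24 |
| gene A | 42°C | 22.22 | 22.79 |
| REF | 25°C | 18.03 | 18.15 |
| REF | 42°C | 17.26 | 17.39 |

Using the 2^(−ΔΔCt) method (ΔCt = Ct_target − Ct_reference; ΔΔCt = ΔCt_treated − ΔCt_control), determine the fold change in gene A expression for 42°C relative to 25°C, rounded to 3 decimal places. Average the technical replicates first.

Mean Ct: gene A 25°C 24.980; gene A 42°C 22.505; REF 25°C 18.090; REF 42°C 17.325
ΔCt(25°C) = 24.980 − 18.090 = 6.890
ΔCt(42°C) = 22.505 − 17.325 = 5.180
ΔΔCt = 5.180 − 6.890 = -1.710
Fold change = 2^(−(-1.710)) = 2^1.710 = 3.2716

3.272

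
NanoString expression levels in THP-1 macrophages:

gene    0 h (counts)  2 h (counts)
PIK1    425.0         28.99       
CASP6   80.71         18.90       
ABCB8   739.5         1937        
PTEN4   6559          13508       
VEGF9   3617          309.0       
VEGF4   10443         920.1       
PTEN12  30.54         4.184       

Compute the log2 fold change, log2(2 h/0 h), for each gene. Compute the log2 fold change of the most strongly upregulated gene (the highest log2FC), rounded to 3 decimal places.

1.389

log2(28.99/425.0) = -3.874  (PIK1)
log2(18.90/80.71) = -2.094  (CASP6)
log2(1937/739.5) = 1.389  (ABCB8)
log2(13508/6559) = 1.042  (PTEN4)
log2(309.0/3617) = -3.549  (VEGF9)
log2(920.1/10443) = -3.505  (VEGF4)
log2(4.184/30.54) = -2.868  (PTEN12)
ABCB8 is most strongly upregulated.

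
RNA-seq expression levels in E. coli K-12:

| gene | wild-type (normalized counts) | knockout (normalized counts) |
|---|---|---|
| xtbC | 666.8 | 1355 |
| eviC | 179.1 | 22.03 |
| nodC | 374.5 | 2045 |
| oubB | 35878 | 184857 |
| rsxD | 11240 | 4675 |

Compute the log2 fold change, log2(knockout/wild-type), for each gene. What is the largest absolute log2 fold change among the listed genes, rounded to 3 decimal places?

3.023

log2(1355/666.8) = 1.023  (xtbC)
log2(22.03/179.1) = -3.023  (eviC)
log2(2045/374.5) = 2.449  (nodC)
log2(184857/35878) = 2.365  (oubB)
log2(4675/11240) = -1.266  (rsxD)
The largest magnitude belongs to eviC.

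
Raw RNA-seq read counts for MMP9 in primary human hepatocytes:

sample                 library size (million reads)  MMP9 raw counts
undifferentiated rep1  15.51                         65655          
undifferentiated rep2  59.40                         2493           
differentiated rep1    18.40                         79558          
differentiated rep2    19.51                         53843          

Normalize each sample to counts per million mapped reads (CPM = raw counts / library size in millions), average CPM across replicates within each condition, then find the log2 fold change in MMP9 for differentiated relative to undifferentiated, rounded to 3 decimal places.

0.729

CPM(undifferentiated rep1) = 65655 / 15.51 = 4233.0754
CPM(undifferentiated rep2) = 2493 / 59.40 = 41.9697
CPM(differentiated rep1) = 79558 / 18.40 = 4323.8043
CPM(differentiated rep2) = 53843 / 19.51 = 2759.7642
mean CPM(undifferentiated) = 2137.5226; mean CPM(differentiated) = 3541.7843
Fold change = 3541.7843 / 2137.5226 = 1.65696
log2(1.65696) = 0.7285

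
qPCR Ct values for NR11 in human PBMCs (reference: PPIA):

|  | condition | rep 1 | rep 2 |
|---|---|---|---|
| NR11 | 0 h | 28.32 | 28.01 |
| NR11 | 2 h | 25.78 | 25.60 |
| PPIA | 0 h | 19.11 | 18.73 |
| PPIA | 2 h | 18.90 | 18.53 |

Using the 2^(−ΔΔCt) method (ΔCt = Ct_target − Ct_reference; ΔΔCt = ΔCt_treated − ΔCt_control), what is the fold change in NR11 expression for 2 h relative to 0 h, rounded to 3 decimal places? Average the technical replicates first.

Mean Ct: NR11 0 h 28.165; NR11 2 h 25.690; PPIA 0 h 18.920; PPIA 2 h 18.715
ΔCt(0 h) = 28.165 − 18.920 = 9.245
ΔCt(2 h) = 25.690 − 18.715 = 6.975
ΔΔCt = 6.975 − 9.245 = -2.270
Fold change = 2^(−(-2.270)) = 2^2.270 = 4.8232

4.823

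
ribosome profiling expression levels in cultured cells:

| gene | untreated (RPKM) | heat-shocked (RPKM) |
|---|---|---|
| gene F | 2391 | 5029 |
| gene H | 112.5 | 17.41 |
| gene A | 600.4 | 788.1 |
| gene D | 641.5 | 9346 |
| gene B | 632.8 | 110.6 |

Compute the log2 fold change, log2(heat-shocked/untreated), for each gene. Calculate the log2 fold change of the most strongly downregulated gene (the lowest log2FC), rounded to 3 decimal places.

log2(5029/2391) = 1.073  (gene F)
log2(17.41/112.5) = -2.692  (gene H)
log2(788.1/600.4) = 0.392  (gene A)
log2(9346/641.5) = 3.865  (gene D)
log2(110.6/632.8) = -2.516  (gene B)
gene H is most strongly downregulated.

-2.692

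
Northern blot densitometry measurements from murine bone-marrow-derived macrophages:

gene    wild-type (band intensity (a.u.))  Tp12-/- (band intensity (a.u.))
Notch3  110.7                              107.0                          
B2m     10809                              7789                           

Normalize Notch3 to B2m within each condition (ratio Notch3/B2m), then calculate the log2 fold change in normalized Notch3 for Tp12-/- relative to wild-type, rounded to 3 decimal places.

0.424

Notch3/B2m (wild-type) = 110.7 / 10809 = 0.010241
Notch3/B2m (Tp12-/-) = 107.0 / 7789 = 0.013737
Fold change = 0.013737 / 0.010241 = 1.3413
log2(1.3413) = 0.4237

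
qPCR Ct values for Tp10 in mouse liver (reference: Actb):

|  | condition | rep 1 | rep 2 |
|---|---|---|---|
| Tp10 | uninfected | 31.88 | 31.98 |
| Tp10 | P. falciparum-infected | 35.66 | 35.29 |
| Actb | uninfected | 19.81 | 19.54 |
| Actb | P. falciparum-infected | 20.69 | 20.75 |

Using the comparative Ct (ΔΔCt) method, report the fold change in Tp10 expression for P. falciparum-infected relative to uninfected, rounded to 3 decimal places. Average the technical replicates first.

Mean Ct: Tp10 uninfected 31.930; Tp10 P. falciparum-infected 35.475; Actb uninfected 19.675; Actb P. falciparum-infected 20.720
ΔCt(uninfected) = 31.930 − 19.675 = 12.255
ΔCt(P. falciparum-infected) = 35.475 − 20.720 = 14.755
ΔΔCt = 14.755 − 12.255 = 2.500
Fold change = 2^(−2.500) = 0.1768

0.177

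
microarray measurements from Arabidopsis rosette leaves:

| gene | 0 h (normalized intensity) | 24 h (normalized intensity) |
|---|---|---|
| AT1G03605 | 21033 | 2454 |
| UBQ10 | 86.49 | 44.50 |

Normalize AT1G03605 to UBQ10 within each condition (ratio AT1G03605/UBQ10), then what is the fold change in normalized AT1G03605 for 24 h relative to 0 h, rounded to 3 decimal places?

AT1G03605/UBQ10 (0 h) = 21033 / 86.49 = 243.18
AT1G03605/UBQ10 (24 h) = 2454 / 44.50 = 55.146
Fold change = 55.146 / 243.18 = 0.2268

0.227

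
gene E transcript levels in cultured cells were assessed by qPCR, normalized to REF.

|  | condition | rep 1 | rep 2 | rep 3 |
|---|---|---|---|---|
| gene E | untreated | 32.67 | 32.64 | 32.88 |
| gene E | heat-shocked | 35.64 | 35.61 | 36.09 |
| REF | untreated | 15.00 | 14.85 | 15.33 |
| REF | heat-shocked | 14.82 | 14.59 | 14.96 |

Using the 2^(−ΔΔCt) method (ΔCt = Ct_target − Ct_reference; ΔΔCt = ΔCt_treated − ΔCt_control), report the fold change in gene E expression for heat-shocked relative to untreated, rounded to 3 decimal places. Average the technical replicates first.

Mean Ct: gene E untreated 32.730; gene E heat-shocked 35.780; REF untreated 15.060; REF heat-shocked 14.790
ΔCt(untreated) = 32.730 − 15.060 = 17.670
ΔCt(heat-shocked) = 35.780 − 14.790 = 20.990
ΔΔCt = 20.990 − 17.670 = 3.320
Fold change = 2^(−3.320) = 0.1001

0.100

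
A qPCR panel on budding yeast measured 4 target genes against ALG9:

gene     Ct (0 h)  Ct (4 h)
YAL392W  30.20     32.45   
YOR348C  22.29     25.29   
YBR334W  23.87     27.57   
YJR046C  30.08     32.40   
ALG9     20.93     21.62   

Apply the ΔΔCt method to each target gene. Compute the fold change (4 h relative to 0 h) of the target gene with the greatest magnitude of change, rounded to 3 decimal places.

YAL392W: ΔΔCt = (32.45−21.62) − (30.20−20.93) = 10.83 − 9.27 = 1.56; fold change = 2^-1.56 = 0.339
YOR348C: ΔΔCt = (25.29−21.62) − (22.29−20.93) = 3.67 − 1.36 = 2.31; fold change = 2^-2.31 = 0.202
YBR334W: ΔΔCt = (27.57−21.62) − (23.87−20.93) = 5.95 − 2.94 = 3.01; fold change = 2^-3.01 = 0.124
YJR046C: ΔΔCt = (32.40−21.62) − (30.08−20.93) = 10.78 − 9.15 = 1.63; fold change = 2^-1.63 = 0.323
YBR334W has the largest |ΔΔCt| = 3.01.

0.124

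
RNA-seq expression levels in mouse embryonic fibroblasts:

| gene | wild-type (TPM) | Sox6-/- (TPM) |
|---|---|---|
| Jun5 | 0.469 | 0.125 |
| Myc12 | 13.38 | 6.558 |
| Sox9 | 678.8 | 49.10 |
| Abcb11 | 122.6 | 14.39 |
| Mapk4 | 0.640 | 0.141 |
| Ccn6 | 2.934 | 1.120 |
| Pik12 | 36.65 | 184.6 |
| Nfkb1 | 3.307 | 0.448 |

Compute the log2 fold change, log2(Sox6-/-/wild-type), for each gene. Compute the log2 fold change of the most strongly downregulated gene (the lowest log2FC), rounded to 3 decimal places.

log2(0.125/0.469) = -1.908  (Jun5)
log2(6.558/13.38) = -1.029  (Myc12)
log2(49.10/678.8) = -3.789  (Sox9)
log2(14.39/122.6) = -3.091  (Abcb11)
log2(0.141/0.640) = -2.182  (Mapk4)
log2(1.120/2.934) = -1.389  (Ccn6)
log2(184.6/36.65) = 2.333  (Pik12)
log2(0.448/3.307) = -2.884  (Nfkb1)
Sox9 is most strongly downregulated.

-3.789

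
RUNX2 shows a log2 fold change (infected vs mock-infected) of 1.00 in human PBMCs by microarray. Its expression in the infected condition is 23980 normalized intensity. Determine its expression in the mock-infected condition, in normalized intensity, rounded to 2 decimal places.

Fold change = 2^(1.00) = 2.0000
mock-infected expression = 23980 / 2.0000 = 11990.00

11990.00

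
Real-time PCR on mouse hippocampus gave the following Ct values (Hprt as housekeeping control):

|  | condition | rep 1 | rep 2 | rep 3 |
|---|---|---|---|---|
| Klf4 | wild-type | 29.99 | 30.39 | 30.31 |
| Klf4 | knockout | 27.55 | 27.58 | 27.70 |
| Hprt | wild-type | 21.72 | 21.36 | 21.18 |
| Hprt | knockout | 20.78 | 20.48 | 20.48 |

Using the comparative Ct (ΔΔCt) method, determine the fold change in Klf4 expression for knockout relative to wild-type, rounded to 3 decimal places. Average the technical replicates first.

Mean Ct: Klf4 wild-type 30.230; Klf4 knockout 27.610; Hprt wild-type 21.420; Hprt knockout 20.580
ΔCt(wild-type) = 30.230 − 21.420 = 8.810
ΔCt(knockout) = 27.610 − 20.580 = 7.030
ΔΔCt = 7.030 − 8.810 = -1.780
Fold change = 2^(−(-1.780)) = 2^1.780 = 3.4343

3.434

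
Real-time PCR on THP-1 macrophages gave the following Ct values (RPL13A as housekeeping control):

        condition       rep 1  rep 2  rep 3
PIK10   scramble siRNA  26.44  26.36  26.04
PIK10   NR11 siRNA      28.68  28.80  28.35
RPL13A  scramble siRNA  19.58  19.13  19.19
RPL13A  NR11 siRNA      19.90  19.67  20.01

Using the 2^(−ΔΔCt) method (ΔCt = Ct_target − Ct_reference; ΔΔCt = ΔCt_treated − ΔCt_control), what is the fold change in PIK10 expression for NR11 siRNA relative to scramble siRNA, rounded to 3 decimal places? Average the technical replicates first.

0.293

Mean Ct: PIK10 scramble siRNA 26.280; PIK10 NR11 siRNA 28.610; RPL13A scramble siRNA 19.300; RPL13A NR11 siRNA 19.860
ΔCt(scramble siRNA) = 26.280 − 19.300 = 6.980
ΔCt(NR11 siRNA) = 28.610 − 19.860 = 8.750
ΔΔCt = 8.750 − 6.980 = 1.770
Fold change = 2^(−1.770) = 0.2932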